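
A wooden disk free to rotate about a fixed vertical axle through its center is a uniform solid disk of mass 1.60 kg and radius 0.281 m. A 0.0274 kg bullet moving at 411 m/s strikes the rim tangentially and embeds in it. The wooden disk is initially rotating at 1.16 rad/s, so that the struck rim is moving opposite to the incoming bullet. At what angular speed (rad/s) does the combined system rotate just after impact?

|ω_f| ≈ 47.3 rad/s

About the axle the impulsive forces during the collision are internal, so angular momentum about that axis is conserved.
I_p = ½(1.60)(0.281)² = 0.06317 kg·m². Taking the sense of the bullet's angular momentum as positive, L_{bullet} = m v R = (0.0274)(411)(0.281) = 3.164 kg·m²/s.
L_i = −I_p ω_p + m v R = −(0.06317)(1.16) + 3.164 = 3.091 kg·m²/s.
After sticking, I_f = I_p + m R² = 0.06317 + (0.0274)(0.281)² = 0.06533 kg·m².
ω_f = L_i / I_f = 3.091 / 0.06533 = 47.31 rad/s.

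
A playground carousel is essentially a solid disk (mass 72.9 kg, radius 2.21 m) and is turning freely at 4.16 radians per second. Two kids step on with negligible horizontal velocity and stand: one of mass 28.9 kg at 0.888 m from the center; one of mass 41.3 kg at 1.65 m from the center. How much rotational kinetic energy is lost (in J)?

energy lost ≈ 665 J

No external torque acts about the center; L_before = L_after.
I_p = ½(72.9)(2.21)² = 178.0 kg·m².
Added inertia Σmr² = (28.9)(0.888)² + (41.3)(1.65)² = 135.2 kg·m²; I_f = 178.0 + 135.2 = 313.3 kg·m².
ω_f = I_p ω_i / I_f = (178.0)(4.16) / 313.3 = 2.364 rad/s.
KE_i = ½(178.0)(4.160 rad/s)² = 1540 J; KE_f = ½(313.3)(2.364)² = 875.4 J.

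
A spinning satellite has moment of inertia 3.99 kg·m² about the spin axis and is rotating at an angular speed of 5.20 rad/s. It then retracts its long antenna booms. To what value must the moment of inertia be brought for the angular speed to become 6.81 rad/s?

With no external torque about the axis, L is conserved: I₁ω₁ = I₂ω₂.
I₂ = I₁ω₁ / ω₂ = (3.99)(5.20) / (6.81) = 3.047 kg·m².

I₂ ≈ 3.05 kg·m²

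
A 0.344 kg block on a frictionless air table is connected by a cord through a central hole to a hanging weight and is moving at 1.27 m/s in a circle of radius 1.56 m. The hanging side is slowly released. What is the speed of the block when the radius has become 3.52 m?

v₂ ≈ 0.563 m/s

The only horizontal force on the mass is along the cord (radial), so it exerts no torque about the hole and angular momentum m v r is conserved.
v₂ = v₁ r₁ / r₂ = (1.27)(1.56) / (3.52) = 0.5628 m/s.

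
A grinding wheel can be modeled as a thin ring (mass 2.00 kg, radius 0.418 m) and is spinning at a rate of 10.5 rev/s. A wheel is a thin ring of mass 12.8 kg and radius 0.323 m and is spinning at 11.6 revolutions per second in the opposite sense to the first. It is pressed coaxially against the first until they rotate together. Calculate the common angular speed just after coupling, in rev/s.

No external torque acts about the common axis, so total angular momentum is conserved.
Moments of inertia: I_A = (2.00)(0.418)² = 0.3494 kg·m²; I_B = (12.8)(0.323)² = 1.335 kg·m².
Taking A's sense as positive: L = (0.3494)(10.5) − (1.335)(11.6) = -11.82 kg·m²·rev/s.
Combined I = 0.3494 + 1.335 = 1.685 kg·m².
ω_f = L / I = -11.82 / 1.685 = -7.016 rev/s.

|ω_f| ≈ 7.02 rev/s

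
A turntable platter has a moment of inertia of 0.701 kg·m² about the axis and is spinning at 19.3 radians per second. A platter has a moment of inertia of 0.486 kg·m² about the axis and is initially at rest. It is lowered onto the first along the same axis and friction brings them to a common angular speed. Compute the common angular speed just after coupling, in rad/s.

No external torque acts about the common axis, so total angular momentum is conserved.
Taking A's sense as positive: L = (0.7010)(19.3) = 13.53 kg·m²·rad/s.
Combined I = 0.7010 + 0.4860 = 1.187 kg·m².
ω_f = L / I = 13.53 / 1.187 = 11.40 rad/s.

|ω_f| ≈ 11.4 rad/s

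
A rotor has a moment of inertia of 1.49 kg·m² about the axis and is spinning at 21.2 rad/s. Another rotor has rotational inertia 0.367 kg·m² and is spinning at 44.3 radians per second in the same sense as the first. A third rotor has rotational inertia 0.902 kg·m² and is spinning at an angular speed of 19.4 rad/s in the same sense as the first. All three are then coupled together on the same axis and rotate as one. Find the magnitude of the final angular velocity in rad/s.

The coupling torques are internal; angular momentum about the shared axis is conserved.
Taking A's sense as positive: L = (1.490)(21.2) + (0.3670)(44.3) + (0.9020)(19.4) = 65.34 kg·m²·rad/s.
Combined I = 1.490 + 0.3670 + 0.9020 = 2.759 kg·m².
ω_f = L / I = 65.34 / 2.759 = 23.68 rad/s.

|ω_f| ≈ 23.7 rad/s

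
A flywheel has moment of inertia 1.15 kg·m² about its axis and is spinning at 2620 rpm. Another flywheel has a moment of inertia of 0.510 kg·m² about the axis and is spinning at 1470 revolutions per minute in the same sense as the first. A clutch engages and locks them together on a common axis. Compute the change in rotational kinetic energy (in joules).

ΔKE ≈ -2560 J

No external torque acts about the common axis, so total angular momentum is conserved.
Taking A's sense as positive: L = (1.150)(2620) + (0.5100)(1470) = 3763 kg·m²·rpm.
Combined I = 1.150 + 0.5100 = 1.660 kg·m².
ω_f = L / I = 3763 / 1.660 = 2267 rpm.
KE_i = ½ΣIω² = 49330 J; KE_f = ½(1.660)(237.4)² = 46760 J.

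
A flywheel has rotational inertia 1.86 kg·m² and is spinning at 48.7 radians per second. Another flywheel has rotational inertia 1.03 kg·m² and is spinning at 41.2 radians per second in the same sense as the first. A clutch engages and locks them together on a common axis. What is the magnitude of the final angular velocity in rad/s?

The coupling torques are internal; angular momentum about the shared axis is conserved.
Taking A's sense as positive: L = (1.860)(48.7) + (1.030)(41.2) = 133.0 kg·m²·rad/s.
Combined I = 1.860 + 1.030 = 2.890 kg·m².
ω_f = L / I = 133.0 / 2.890 = 46.03 rad/s.

|ω_f| ≈ 46.0 rad/s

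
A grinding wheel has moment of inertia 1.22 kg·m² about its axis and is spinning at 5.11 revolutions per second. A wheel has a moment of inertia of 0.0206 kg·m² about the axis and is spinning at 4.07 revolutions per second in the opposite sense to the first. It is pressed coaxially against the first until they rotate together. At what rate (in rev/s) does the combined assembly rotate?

|ω_f| ≈ 4.96 rev/s

The coupling torques are internal; angular momentum about the shared axis is conserved.
Taking A's sense as positive: L = (1.220)(5.11) − (0.02060)(4.07) = 6.150 kg·m²·rev/s.
Combined I = 1.220 + 0.02060 = 1.241 kg·m².
ω_f = L / I = 6.150 / 1.241 = 4.958 rev/s.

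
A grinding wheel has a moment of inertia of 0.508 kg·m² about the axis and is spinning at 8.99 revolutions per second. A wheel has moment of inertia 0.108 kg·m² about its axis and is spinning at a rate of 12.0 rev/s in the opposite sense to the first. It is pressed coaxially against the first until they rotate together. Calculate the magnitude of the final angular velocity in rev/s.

|ω_f| ≈ 5.31 rev/s

No external torque acts about the common axis, so total angular momentum is conserved.
Taking A's sense as positive: L = (0.5080)(8.99) − (0.1080)(12.0) = 3.271 kg·m²·rev/s.
Combined I = 0.5080 + 0.1080 = 0.6160 kg·m².
ω_f = L / I = 3.271 / 0.6160 = 5.310 rev/s.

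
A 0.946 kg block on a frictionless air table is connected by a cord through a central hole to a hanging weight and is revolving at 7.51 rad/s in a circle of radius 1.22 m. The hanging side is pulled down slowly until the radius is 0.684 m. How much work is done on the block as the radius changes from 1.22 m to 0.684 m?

The constraining force is radial, so m r² ω about the center is conserved.
ω₂ = ω₁ (r₁/r₂)² = (7.51)(1.22/0.684)² = 23.89 rad/s.
W = ΔKE = ½m(v₂² − v₁²) = 86.61 J.

W ≈ 86.6 J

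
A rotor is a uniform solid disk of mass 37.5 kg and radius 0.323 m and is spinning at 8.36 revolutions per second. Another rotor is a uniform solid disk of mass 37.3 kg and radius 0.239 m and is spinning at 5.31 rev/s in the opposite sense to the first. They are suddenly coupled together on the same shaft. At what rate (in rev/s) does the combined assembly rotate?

No external torque acts about the common axis, so total angular momentum is conserved.
Moments of inertia: I_A = ½(37.5)(0.323)² = 1.956 kg·m²; I_B = ½(37.3)(0.239)² = 1.065 kg·m².
Taking A's sense as positive: L = (1.956)(8.36) − (1.065)(5.31) = 10.70 kg·m²·rev/s.
Combined I = 1.956 + 1.065 = 3.021 kg·m².
ω_f = L / I = 10.70 / 3.021 = 3.540 rev/s.

|ω_f| ≈ 3.54 rev/s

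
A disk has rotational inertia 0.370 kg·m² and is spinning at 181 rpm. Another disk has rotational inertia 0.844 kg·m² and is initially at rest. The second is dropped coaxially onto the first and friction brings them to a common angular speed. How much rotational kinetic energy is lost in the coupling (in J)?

The coupling torques are internal; angular momentum about the shared axis is conserved.
Taking A's sense as positive: L = (0.3700)(181) = 66.97 kg·m²·rpm.
Combined I = 0.3700 + 0.8440 = 1.214 kg·m².
ω_f = L / I = 66.97 / 1.214 = 55.16 rpm.
KE_i = ½ΣIω² = 66.46 J; KE_f = ½(1.214)(5.777)² = 20.26 J.

ΔKE lost ≈ 46.2 J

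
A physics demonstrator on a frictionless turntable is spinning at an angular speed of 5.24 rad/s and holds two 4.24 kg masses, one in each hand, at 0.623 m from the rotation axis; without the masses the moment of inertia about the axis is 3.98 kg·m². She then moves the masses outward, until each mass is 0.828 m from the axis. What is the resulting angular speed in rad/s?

With no external torque about the axis, L is conserved: I₁ω₁ = I₂ω₂.
I₁ = 3.98 + 2(4.24)(0.623)² = 7.271 kg·m²; I₂ = 3.98 + 2(4.24)(0.828)² = 9.794 kg·m².
ω₂ = I₁ω₁ / I₂ = (7.271)(5.24 rad/s) / (9.794) = 3.890 rad/s.

ω₂ ≈ 3.89 rad/s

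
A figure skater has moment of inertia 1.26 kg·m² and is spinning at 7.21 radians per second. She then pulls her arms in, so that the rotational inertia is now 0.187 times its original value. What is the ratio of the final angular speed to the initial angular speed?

Angular momentum about the spin axis is conserved since the torque about it is zero.
I₂ = 0.187 × 1.26 = 0.2356 kg·m².
ω₂/ω₁ = I₁/I₂ = 1.260 / 0.2356 = 5.348.

ω₂/ω₁ ≈ 5.35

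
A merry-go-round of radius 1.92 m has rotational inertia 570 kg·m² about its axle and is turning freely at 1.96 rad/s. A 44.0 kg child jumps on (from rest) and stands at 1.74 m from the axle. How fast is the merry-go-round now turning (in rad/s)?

No external torque acts about the axle; L_before = L_after.
Added inertia Σmr² = (44.0)(1.74)² = 133.2 kg·m²; I_f = 570.0 + 133.2 = 703.2 kg·m².
ω_f = I_p ω_i / I_f = (570.0)(1.96) / 703.2 = 1.589 rad/s.

ω_f ≈ 1.59 rad/s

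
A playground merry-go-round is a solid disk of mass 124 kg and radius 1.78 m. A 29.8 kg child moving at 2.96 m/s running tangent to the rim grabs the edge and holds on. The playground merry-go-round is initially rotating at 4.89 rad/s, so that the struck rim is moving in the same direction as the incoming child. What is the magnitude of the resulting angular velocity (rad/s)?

About the axle the impulsive forces during the collision are internal, so angular momentum about that axis is conserved.
I_p = ½(124)(1.78)² = 196.4 kg·m². Taking the sense of the child's angular momentum as positive, L_{child} = m v R = (29.8)(2.96)(1.78) = 157.0 kg·m²/s.
L_i = +I_p ω_p + m v R = +(196.4)(4.89) + 157.0 = 1118 kg·m²/s.
After sticking, I_f = I_p + m R² = 196.4 + (29.8)(1.78)² = 290.9 kg·m².
ω_f = L_i / I_f = 1118 / 290.9 = 3.842 rad/s.

|ω_f| ≈ 3.84 rad/s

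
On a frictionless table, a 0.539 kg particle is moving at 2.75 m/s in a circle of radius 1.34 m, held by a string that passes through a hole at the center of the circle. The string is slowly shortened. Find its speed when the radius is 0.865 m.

The only horizontal force on the mass is along the cord (radial), so it exerts no torque about the hole and angular momentum m v r is conserved.
v₂ = v₁ r₁ / r₂ = (2.75)(1.34) / (0.865) = 4.260 m/s.

v₂ ≈ 4.26 m/s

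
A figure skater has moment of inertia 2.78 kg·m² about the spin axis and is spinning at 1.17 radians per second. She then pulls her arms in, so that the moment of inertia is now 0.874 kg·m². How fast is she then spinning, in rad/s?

Angular momentum about the spin axis is conserved since the torque about it is zero.
ω₂ = I₁ω₁ / I₂ = (2.780)(1.17 rad/s) / (0.8740) = 3.722 rad/s.

ω₂ ≈ 3.72 rad/s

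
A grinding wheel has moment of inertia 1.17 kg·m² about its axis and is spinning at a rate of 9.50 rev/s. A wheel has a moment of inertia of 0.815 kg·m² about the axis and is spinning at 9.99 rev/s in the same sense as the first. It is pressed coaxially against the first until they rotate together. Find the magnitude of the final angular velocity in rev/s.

|ω_f| ≈ 9.70 rev/s

No external torque acts about the common axis, so total angular momentum is conserved.
Taking A's sense as positive: L = (1.170)(9.50) + (0.8150)(9.99) = 19.26 kg·m²·rev/s.
Combined I = 1.170 + 0.8150 = 1.985 kg·m².
ω_f = L / I = 19.26 / 1.985 = 9.701 rev/s.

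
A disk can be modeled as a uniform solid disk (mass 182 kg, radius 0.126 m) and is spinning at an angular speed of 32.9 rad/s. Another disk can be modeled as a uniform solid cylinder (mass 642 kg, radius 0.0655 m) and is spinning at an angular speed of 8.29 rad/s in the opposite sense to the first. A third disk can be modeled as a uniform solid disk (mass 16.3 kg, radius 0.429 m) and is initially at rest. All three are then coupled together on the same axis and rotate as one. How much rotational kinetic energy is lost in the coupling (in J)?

No external torque acts about the common axis, so total angular momentum is conserved.
Moments of inertia: I_A = ½(182)(0.126)² = 1.445 kg·m²; I_B = ½(642)(0.0655)² = 1.377 kg·m²; I_C = ½(16.3)(0.429)² = 1.500 kg·m².
Taking A's sense as positive: L = (1.445)(32.9) − (1.377)(8.29) = 36.11 kg·m²·rad/s.
Combined I = 1.445 + 1.377 + 1.500 = 4.322 kg·m².
ω_f = L / I = 36.11 / 4.322 = 8.356 rad/s.
KE_i = ½ΣIω² = 829.2 J; KE_f = ½(4.322)(8.356)² = 150.9 J.

ΔKE lost ≈ 678 J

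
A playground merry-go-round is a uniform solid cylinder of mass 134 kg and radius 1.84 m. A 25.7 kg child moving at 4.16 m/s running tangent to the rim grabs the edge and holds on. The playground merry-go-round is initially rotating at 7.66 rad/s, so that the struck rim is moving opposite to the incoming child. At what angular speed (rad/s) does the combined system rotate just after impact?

About the axle the impulsive forces during the collision are internal, so angular momentum about that axis is conserved.
I_p = ½(134)(1.84)² = 226.8 kg·m². Taking the sense of the child's angular momentum as positive, L_{child} = m v R = (25.7)(4.16)(1.84) = 196.7 kg·m²/s.
L_i = −I_p ω_p + m v R = −(226.8)(7.66) + 196.7 = -1541 kg·m²/s.
After sticking, I_f = I_p + m R² = 226.8 + (25.7)(1.84)² = 313.8 kg·m².
ω_f = L_i / I_f = -1541 / 313.8 = -4.910 rad/s.

|ω_f| ≈ 4.91 rad/s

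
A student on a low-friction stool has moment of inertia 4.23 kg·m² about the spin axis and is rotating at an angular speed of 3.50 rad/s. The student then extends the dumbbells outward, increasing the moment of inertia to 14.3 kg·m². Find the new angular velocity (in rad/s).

ω₂ ≈ 1.04 rad/s

With no external torque about the axis, L is conserved: I₁ω₁ = I₂ω₂.
ω₂ = I₁ω₁ / I₂ = (4.230)(3.50 rad/s) / (14.30) = 1.035 rad/s.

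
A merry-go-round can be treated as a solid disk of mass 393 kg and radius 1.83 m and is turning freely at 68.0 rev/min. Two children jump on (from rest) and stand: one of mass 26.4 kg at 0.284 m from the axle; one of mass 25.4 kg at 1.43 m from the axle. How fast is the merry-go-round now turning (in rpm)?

No external torque acts about the axle; L_before = L_after.
I_p = ½(393)(1.83)² = 658.1 kg·m².
Added inertia Σmr² = (26.4)(0.284)² + (25.4)(1.43)² = 54.07 kg·m²; I_f = 658.1 + 54.07 = 712.1 kg·m².
ω_f = I_p ω_i / I_f = (658.1)(68.0) / 712.1 = 62.84 rpm.

ω_f ≈ 62.8 rpm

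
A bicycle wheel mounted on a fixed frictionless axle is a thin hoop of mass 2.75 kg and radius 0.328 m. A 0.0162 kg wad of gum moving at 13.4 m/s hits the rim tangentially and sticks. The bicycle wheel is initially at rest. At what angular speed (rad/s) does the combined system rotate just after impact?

|ω_f| ≈ 0.239 rad/s

The axle reaction passes through the axle and exerts no torque about it; angular momentum about the axle is conserved through the impact.
I_p = (2.75)(0.328)² = 0.2959 kg·m². Taking the sense of the wad of gum's angular momentum as positive, L_{wad} = m v R = (0.0162)(13.4)(0.328) = 0.07120 kg·m²/s.
L_i = 0 + 0.07120 = 0.07120 kg·m²/s.
After sticking, I_f = I_p + m R² = 0.2959 + (0.0162)(0.328)² = 0.2976 kg·m².
ω_f = L_i / I_f = 0.07120 / 0.2976 = 0.2393 rad/s.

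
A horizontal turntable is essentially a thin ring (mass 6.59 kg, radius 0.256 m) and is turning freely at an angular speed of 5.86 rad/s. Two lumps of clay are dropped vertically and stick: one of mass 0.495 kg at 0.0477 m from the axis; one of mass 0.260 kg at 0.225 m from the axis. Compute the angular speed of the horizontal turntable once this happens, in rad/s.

The added mass arrives with no angular momentum about the axis, and any external torque about the axis is negligible, so the system's angular momentum is conserved.
I_p = (6.59)(0.256)² = 0.4319 kg·m².
Added inertia Σmr² = (0.495)(0.0477)² + (0.260)(0.225)² = 0.01429 kg·m²; I_f = 0.4319 + 0.01429 = 0.4462 kg·m².
ω_f = I_p ω_i / I_f = (0.4319)(5.86) / 0.4462 = 5.672 rad/s.

ω_f ≈ 5.67 rad/s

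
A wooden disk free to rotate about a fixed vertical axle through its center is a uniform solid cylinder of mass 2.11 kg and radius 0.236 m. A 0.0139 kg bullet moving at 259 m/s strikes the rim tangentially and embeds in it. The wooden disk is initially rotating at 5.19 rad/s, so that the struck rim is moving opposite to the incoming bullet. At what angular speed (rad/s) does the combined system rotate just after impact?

About the axle the impulsive forces during the collision are internal, so angular momentum about that axis is conserved.
I_p = ½(2.11)(0.236)² = 0.05876 kg·m². Taking the sense of the bullet's angular momentum as positive, L_{bullet} = m v R = (0.0139)(259)(0.236) = 0.8496 kg·m²/s.
L_i = −I_p ω_p + m v R = −(0.05876)(5.19) + 0.8496 = 0.5447 kg·m²/s.
After sticking, I_f = I_p + m R² = 0.05876 + (0.0139)(0.236)² = 0.05953 kg·m².
ω_f = L_i / I_f = 0.5447 / 0.05953 = 9.149 rad/s.

|ω_f| ≈ 9.15 rad/s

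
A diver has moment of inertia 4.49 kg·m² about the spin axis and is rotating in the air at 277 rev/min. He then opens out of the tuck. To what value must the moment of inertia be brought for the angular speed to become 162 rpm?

With no external torque about the axis, L is conserved: I₁ω₁ = I₂ω₂.
I₂ = I₁ω₁ / ω₂ = (4.49)(277) / (162) = 7.677 kg·m².

I₂ ≈ 7.68 kg·m²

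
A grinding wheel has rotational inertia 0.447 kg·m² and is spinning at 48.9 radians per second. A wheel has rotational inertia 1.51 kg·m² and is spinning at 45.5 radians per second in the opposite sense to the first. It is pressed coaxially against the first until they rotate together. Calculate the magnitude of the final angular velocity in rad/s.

|ω_f| ≈ 23.9 rad/s

No external torque acts about the common axis, so total angular momentum is conserved.
Taking A's sense as positive: L = (0.4470)(48.9) − (1.510)(45.5) = -46.85 kg·m²·rad/s.
Combined I = 0.4470 + 1.510 = 1.957 kg·m².
ω_f = L / I = -46.85 / 1.957 = -23.94 rad/s.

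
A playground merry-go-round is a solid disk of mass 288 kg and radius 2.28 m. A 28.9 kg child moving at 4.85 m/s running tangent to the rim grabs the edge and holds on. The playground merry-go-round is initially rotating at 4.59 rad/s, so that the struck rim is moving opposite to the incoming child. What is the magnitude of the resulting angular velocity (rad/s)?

|ω_f| ≈ 3.47 rad/s

About the axle the impulsive forces during the collision are internal, so angular momentum about that axis is conserved.
I_p = ½(288)(2.28)² = 748.6 kg·m². Taking the sense of the child's angular momentum as positive, L_{child} = m v R = (28.9)(4.85)(2.28) = 319.6 kg·m²/s.
L_i = −I_p ω_p + m v R = −(748.6)(4.59) + 319.6 = -3116 kg·m²/s.
After sticking, I_f = I_p + m R² = 748.6 + (28.9)(2.28)² = 898.8 kg·m².
ω_f = L_i / I_f = -3116 / 898.8 = -3.467 rad/s.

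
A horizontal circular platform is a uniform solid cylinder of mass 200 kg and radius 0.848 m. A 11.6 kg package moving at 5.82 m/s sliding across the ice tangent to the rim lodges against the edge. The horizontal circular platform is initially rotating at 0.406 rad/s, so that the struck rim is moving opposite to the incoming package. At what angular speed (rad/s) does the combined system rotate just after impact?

The axle reaction passes through the central axle and exerts no torque about it; angular momentum about the central axle is conserved through the impact.
I_p = ½(200)(0.848)² = 71.91 kg·m². Taking the sense of the package's angular momentum as positive, L_{package} = m v R = (11.6)(5.82)(0.848) = 57.25 kg·m²/s.
L_i = −I_p ω_p + m v R = −(71.91)(0.406) + 57.25 = 28.05 kg·m²/s.
After sticking, I_f = I_p + m R² = 71.91 + (11.6)(0.848)² = 80.25 kg·m².
ω_f = L_i / I_f = 28.05 / 80.25 = 0.3496 rad/s.

|ω_f| ≈ 0.350 rad/s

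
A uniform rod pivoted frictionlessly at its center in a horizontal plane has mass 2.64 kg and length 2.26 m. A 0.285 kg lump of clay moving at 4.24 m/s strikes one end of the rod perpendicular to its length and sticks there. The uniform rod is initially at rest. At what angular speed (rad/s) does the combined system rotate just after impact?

|ω_f| ≈ 0.918 rad/s

The axle reaction passes through the pivot and exerts no torque about it; angular momentum about the pivot is conserved through the impact.
I_p = (1/12)(2.64)(2.26)² = 1.124 kg·m². Taking the sense of the lump of clay's angular momentum as positive, L_{lump} = m v R = (0.285)(4.24)(2.26/2) = 1.365 kg·m²/s.
L_i = 0 + 1.365 = 1.365 kg·m²/s.
After sticking, I_f = I_p + m R² = 1.124 + (0.285)(2.26/2)² = 1.488 kg·m².
ω_f = L_i / I_f = 1.365 / 1.488 = 0.9179 rad/s.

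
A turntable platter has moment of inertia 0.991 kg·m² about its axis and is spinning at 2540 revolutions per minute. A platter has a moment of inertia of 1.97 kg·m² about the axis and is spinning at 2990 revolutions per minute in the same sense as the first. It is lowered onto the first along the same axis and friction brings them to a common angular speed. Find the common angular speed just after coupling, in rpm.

|ω_f| ≈ 2840 rpm

The coupling torques are internal; angular momentum about the shared axis is conserved.
Taking A's sense as positive: L = (0.9910)(2540) + (1.970)(2990) = 8407 kg·m²·rpm.
Combined I = 0.9910 + 1.970 = 2.961 kg·m².
ω_f = L / I = 8407 / 2.961 = 2839 rpm.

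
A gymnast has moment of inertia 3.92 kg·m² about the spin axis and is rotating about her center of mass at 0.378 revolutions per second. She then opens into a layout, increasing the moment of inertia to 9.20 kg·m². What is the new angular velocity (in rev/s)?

ω₂ ≈ 0.161 rev/s

No external torque acts about the spin axis, so angular momentum is conserved.
ω₂ = I₁ω₁ / I₂ = (3.920)(0.378 rev/s) / (9.200) = 0.1611 rev/s.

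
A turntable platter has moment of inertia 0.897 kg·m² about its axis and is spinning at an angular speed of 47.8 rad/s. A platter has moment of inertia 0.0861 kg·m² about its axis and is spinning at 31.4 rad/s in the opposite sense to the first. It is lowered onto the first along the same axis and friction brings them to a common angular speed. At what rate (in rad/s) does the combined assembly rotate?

No external torque acts about the common axis, so total angular momentum is conserved.
Taking A's sense as positive: L = (0.8970)(47.8) − (0.08610)(31.4) = 40.17 kg·m²·rad/s.
Combined I = 0.8970 + 0.08610 = 0.9831 kg·m².
ω_f = L / I = 40.17 / 0.9831 = 40.86 rad/s.

|ω_f| ≈ 40.9 rad/s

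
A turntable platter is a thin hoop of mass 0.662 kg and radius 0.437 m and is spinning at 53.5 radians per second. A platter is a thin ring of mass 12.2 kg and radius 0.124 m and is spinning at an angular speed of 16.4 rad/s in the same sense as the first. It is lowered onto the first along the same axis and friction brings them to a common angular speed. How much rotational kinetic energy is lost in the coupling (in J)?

ΔKE lost ≈ 52.0 J

No external torque acts about the common axis, so total angular momentum is conserved.
Moments of inertia: I_A = (0.662)(0.437)² = 0.1264 kg·m²; I_B = (12.2)(0.124)² = 0.1876 kg·m².
Taking A's sense as positive: L = (0.1264)(53.5) + (0.1876)(16.4) = 9.840 kg·m²·rad/s.
Combined I = 0.1264 + 0.1876 = 0.3140 kg·m².
ω_f = L / I = 9.840 / 0.3140 = 31.34 rad/s.
KE_i = ½ΣIω² = 206.2 J; KE_f = ½(0.3140)(31.34)² = 154.2 J.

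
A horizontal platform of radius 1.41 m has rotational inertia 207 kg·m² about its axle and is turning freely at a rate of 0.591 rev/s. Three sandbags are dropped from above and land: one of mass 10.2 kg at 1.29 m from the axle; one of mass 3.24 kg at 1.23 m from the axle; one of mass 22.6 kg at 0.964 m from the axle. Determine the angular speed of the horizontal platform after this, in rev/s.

ω_f ≈ 0.490 rev/s

The added mass arrives with no angular momentum about the axle, and any external torque about the axle is negligible, so the system's angular momentum is conserved.
Added inertia Σmr² = (10.2)(1.29)² + (3.24)(1.23)² + (22.6)(0.964)² = 42.88 kg·m²; I_f = 207.0 + 42.88 = 249.9 kg·m².
ω_f = I_p ω_i / I_f = (207.0)(0.591) / 249.9 = 0.4896 rev/s.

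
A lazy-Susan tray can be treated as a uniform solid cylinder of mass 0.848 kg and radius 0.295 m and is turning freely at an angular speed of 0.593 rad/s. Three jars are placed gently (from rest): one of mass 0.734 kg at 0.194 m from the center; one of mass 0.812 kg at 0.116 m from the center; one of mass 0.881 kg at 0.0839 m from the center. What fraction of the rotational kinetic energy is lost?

fraction ≈ 0.548

The added mass arrives with no angular momentum about the center, and any external torque about the center is negligible, so the system's angular momentum is conserved.
I_p = ½(0.848)(0.295)² = 0.03690 kg·m².
Added inertia Σmr² = (0.734)(0.194)² + (0.812)(0.116)² + (0.881)(0.0839)² = 0.04475 kg·m²; I_f = 0.03690 + 0.04475 = 0.08165 kg·m².
ω_f = I_p ω_i / I_f = (0.03690)(0.593) / 0.08165 = 0.2680 rad/s.
KE_i = ½(0.03690)(0.5930 rad/s)² = 0.006488 J; KE_f = ½(0.08165)(0.2680)² = 0.002932 J.
Fraction lost = 0.5481.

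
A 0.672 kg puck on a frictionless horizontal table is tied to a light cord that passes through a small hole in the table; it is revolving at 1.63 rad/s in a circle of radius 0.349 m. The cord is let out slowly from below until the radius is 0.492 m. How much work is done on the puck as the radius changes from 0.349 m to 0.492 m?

W ≈ -0.0540 J

No torque about the axis ⇒ m r₁² ω₁ = m r₂² ω₂.
ω₂ = ω₁ (r₁/r₂)² = (1.63)(0.349/0.492)² = 0.8202 rad/s.
W = ΔKE = ½m(v₂² − v₁²) = -0.05402 J.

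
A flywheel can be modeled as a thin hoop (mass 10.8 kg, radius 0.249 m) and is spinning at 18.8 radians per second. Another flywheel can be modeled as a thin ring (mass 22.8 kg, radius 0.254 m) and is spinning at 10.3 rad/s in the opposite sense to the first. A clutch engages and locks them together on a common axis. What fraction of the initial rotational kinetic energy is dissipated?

The coupling torques are internal; angular momentum about the shared axis is conserved.
Moments of inertia: I_A = (10.8)(0.249)² = 0.6696 kg·m²; I_B = (22.8)(0.254)² = 1.471 kg·m².
Taking A's sense as positive: L = (0.6696)(18.8) − (1.471)(10.3) = -2.562 kg·m²·rad/s.
Combined I = 0.6696 + 1.471 = 2.141 kg·m².
ω_f = L / I = -2.562 / 2.141 = -1.197 rad/s.
KE_i = ½ΣIω² = 196.4 J; KE_f = ½(2.141)(1.197)² = 1.534 J.
Fraction dissipated = (KE_i − KE_f)/KE_i = 0.9922.

fraction ≈ 0.992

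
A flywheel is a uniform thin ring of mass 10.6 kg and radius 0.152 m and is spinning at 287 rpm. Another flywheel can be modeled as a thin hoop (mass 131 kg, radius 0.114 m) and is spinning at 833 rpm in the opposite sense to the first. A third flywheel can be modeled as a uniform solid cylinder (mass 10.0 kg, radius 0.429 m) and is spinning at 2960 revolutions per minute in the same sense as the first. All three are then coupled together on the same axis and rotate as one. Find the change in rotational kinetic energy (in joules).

The coupling torques are internal; angular momentum about the shared axis is conserved.
Moments of inertia: I_A = (10.6)(0.152)² = 0.2449 kg·m²; I_B = (131)(0.114)² = 1.702 kg·m²; I_C = ½(10.0)(0.429)² = 0.9202 kg·m².
Taking A's sense as positive: L = (0.2449)(287) − (1.702)(833) + (0.9202)(2960) = 1376 kg·m²·rpm.
Combined I = 0.2449 + 1.702 + 0.9202 = 2.868 kg·m².
ω_f = L / I = 1376 / 2.868 = 479.8 rpm.
KE_i = ½ΣIω² = 50800 J; KE_f = ½(2.868)(50.25)² = 3620 J.

ΔKE ≈ -47200 J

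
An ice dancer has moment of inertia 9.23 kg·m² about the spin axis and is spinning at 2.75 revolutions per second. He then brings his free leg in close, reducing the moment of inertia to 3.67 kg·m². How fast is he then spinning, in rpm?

Angular momentum about the spin axis is conserved since the torque about it is zero.
ω₂ = I₁ω₁ / I₂ = (9.230)(2.75 rev/s) / (3.670) = 6.916 rev/s = 415.0 rpm.

ω₂ ≈ 415 rpm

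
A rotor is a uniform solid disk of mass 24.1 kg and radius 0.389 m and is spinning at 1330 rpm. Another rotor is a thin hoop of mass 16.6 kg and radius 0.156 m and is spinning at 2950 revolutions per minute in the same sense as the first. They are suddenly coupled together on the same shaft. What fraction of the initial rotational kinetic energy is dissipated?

fraction ≈ 0.129

The coupling torques are internal; angular momentum about the shared axis is conserved.
Moments of inertia: I_A = ½(24.1)(0.389)² = 1.823 kg·m²; I_B = (16.6)(0.156)² = 0.4040 kg·m².
Taking A's sense as positive: L = (1.823)(1330) + (0.4040)(2950) = 3617 kg·m²·rpm.
Combined I = 1.823 + 0.4040 = 2.227 kg·m².
ω_f = L / I = 3617 / 2.227 = 1624 rpm.
KE_i = ½ΣIω² = 36960 J; KE_f = ½(2.227)(170.0)² = 32200 J.
Fraction dissipated = (KE_i − KE_f)/KE_i = 0.1288.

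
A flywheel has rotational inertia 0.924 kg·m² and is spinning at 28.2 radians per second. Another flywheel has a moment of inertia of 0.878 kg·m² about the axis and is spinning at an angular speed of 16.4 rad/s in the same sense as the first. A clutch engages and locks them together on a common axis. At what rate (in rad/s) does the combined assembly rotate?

|ω_f| ≈ 22.5 rad/s

No external torque acts about the common axis, so total angular momentum is conserved.
Taking A's sense as positive: L = (0.9240)(28.2) + (0.8780)(16.4) = 40.46 kg·m²·rad/s.
Combined I = 0.9240 + 0.8780 = 1.802 kg·m².
ω_f = L / I = 40.46 / 1.802 = 22.45 rad/s.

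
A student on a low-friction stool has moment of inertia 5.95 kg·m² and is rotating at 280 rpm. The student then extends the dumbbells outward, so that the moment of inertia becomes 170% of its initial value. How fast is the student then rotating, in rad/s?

ω₂ ≈ 17.2 rad/s

No external torque acts about the spin axis, so angular momentum is conserved.
I₂ = 1.70 × 5.95 = 10.12 kg·m².
ω₂ = I₁ω₁ / I₂ = (5.950)(280 rpm) / (10.12) = 164.7 rpm = 17.25 rad/s.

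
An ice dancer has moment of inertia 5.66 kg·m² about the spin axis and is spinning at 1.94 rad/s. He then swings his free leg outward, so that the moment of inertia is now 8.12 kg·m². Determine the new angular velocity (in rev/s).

ω₂ ≈ 0.215 rev/s

Angular momentum about the spin axis is conserved since the torque about it is zero.
ω₂ = I₁ω₁ / I₂ = (5.660)(1.94 rad/s) / (8.120) = 1.352 rad/s = 0.2152 rev/s.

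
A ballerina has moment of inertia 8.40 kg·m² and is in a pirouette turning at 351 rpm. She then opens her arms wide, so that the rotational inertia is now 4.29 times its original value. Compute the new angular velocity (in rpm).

ω₂ ≈ 81.8 rpm

No external torque acts about the spin axis, so angular momentum is conserved.
I₂ = 4.29 × 8.40 = 36.04 kg·m².
ω₂ = I₁ω₁ / I₂ = (8.400)(351 rpm) / (36.04) = 81.82 rpm.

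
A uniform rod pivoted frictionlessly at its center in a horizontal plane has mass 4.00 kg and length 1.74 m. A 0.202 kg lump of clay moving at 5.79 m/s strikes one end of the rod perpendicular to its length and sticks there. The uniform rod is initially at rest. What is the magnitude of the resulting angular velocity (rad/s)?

|ω_f| ≈ 0.876 rad/s

The axle reaction passes through the pivot and exerts no torque about it; angular momentum about the pivot is conserved through the impact.
I_p = (1/12)(4.00)(1.74)² = 1.009 kg·m². Taking the sense of the lump of clay's angular momentum as positive, L_{lump} = m v R = (0.202)(5.79)(1.74/2) = 1.018 kg·m²/s.
L_i = 0 + 1.018 = 1.018 kg·m²/s.
After sticking, I_f = I_p + m R² = 1.009 + (0.202)(1.74/2)² = 1.162 kg·m².
ω_f = L_i / I_f = 1.018 / 1.162 = 0.8756 rad/s.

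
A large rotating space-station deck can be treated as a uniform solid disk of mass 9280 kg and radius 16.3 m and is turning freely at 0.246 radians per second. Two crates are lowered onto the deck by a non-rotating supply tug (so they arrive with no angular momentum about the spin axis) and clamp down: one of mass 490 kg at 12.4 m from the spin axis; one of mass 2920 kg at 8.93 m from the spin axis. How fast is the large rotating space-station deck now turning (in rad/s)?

The added mass arrives with no angular momentum about the spin axis, and any external torque about the spin axis is negligible, so the system's angular momentum is conserved.
I_p = ½(9280)(16.3)² = 1.233e+06 kg·m².
Added inertia Σmr² = (490)(12.4)² + (2920)(8.93)² = 3.082e+05 kg·m²; I_f = 1.233e+06 + 3.082e+05 = 1.541e+06 kg·m².
ω_f = I_p ω_i / I_f = (1.233e+06)(0.246) / 1.541e+06 = 0.1968 rad/s.

ω_f ≈ 0.197 rad/s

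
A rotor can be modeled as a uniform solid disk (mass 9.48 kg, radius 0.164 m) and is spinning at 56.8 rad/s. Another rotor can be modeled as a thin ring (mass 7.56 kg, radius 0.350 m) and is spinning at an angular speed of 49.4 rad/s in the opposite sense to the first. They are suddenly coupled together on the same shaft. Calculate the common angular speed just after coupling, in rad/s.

|ω_f| ≈ 36.5 rad/s

No external torque acts about the common axis, so total angular momentum is conserved.
Moments of inertia: I_A = ½(9.48)(0.164)² = 0.1275 kg·m²; I_B = (7.56)(0.350)² = 0.9261 kg·m².
Taking A's sense as positive: L = (0.1275)(56.8) − (0.9261)(49.4) = -38.51 kg·m²·rad/s.
Combined I = 0.1275 + 0.9261 = 1.054 kg·m².
ω_f = L / I = -38.51 / 1.054 = -36.55 rad/s.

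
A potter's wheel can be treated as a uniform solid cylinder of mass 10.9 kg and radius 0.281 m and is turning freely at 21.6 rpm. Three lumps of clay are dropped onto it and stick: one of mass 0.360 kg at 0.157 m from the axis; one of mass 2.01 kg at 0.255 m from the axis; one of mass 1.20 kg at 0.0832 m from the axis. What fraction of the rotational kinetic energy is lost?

fraction ≈ 0.256

No external torque acts about the axis; L_before = L_after.
I_p = ½(10.9)(0.281)² = 0.4303 kg·m².
Added inertia Σmr² = (0.360)(0.157)² + (2.01)(0.255)² + (1.20)(0.0832)² = 0.1479 kg·m²; I_f = 0.4303 + 0.1479 = 0.5782 kg·m².
ω_f = I_p ω_i / I_f = (0.4303)(21.6) / 0.5782 = 16.08 rpm.
KE_i = ½(0.4303)(2.262 rad/s)² = 1.101 J; KE_f = ½(0.5782)(1.683)² = 0.8193 J.
Fraction lost = 0.2558.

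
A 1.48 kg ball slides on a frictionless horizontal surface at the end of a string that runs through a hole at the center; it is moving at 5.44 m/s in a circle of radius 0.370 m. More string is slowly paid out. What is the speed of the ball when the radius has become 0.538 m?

v₂ ≈ 3.74 m/s

Central (radial) force ⇒ zero torque about the center ⇒ m v r is constant.
v₂ = v₁ r₁ / r₂ = (5.44)(0.370) / (0.538) = 3.741 m/s.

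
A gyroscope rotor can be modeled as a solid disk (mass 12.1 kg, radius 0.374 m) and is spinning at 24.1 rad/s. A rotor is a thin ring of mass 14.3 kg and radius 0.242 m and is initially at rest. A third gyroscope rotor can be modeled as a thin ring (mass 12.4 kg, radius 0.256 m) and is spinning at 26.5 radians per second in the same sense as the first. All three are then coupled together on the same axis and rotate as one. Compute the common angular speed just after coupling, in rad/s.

No external torque acts about the common axis, so total angular momentum is conserved.
Moments of inertia: I_A = ½(12.1)(0.374)² = 0.8462 kg·m²; I_B = (14.3)(0.242)² = 0.8375 kg·m²; I_C = (12.4)(0.256)² = 0.8126 kg·m².
Taking A's sense as positive: L = (0.8462)(24.1) + (0.8126)(26.5) = 41.93 kg·m²·rad/s.
Combined I = 0.8462 + 0.8375 + 0.8126 = 2.496 kg·m².
ω_f = L / I = 41.93 / 2.496 = 16.80 rad/s.

|ω_f| ≈ 16.8 rad/s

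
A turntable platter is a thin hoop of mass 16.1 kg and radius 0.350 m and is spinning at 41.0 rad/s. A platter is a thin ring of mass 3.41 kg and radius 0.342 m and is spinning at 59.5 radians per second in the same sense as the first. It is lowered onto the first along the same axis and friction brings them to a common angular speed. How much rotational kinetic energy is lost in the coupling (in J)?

No external torque acts about the common axis, so total angular momentum is conserved.
Moments of inertia: I_A = (16.1)(0.350)² = 1.972 kg·m²; I_B = (3.41)(0.342)² = 0.3988 kg·m².
Taking A's sense as positive: L = (1.972)(41.0) + (0.3988)(59.5) = 104.6 kg·m²·rad/s.
Combined I = 1.972 + 0.3988 = 2.371 kg·m².
ω_f = L / I = 104.6 / 2.371 = 44.11 rad/s.
KE_i = ½ΣIω² = 2364 J; KE_f = ½(2.371)(44.11)² = 2307 J.

ΔKE lost ≈ 56.8 J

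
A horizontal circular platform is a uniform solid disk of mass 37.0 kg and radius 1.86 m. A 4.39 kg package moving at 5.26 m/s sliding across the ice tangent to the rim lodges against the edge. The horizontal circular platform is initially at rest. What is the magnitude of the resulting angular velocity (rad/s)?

|ω_f| ≈ 0.542 rad/s

The axle reaction passes through the central axle and exerts no torque about it; angular momentum about the central axle is conserved through the impact.
I_p = ½(37.0)(1.86)² = 64.00 kg·m². Taking the sense of the package's angular momentum as positive, L_{package} = m v R = (4.39)(5.26)(1.86) = 42.95 kg·m²/s.
L_i = 0 + 42.95 = 42.95 kg·m²/s.
After sticking, I_f = I_p + m R² = 64.00 + (4.39)(1.86)² = 79.19 kg·m².
ω_f = L_i / I_f = 42.95 / 79.19 = 0.5424 rad/s.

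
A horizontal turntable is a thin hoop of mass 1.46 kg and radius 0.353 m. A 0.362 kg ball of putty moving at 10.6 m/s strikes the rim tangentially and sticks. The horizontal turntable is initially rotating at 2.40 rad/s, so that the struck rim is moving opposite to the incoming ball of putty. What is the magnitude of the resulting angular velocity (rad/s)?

|ω_f| ≈ 4.04 rad/s

The axle reaction passes through the axle and exerts no torque about it; angular momentum about the axle is conserved through the impact.
I_p = (1.46)(0.353)² = 0.1819 kg·m². Taking the sense of the ball of putty's angular momentum as positive, L_{ball} = m v R = (0.362)(10.6)(0.353) = 1.355 kg·m²/s.
L_i = −I_p ω_p + m v R = −(0.1819)(2.40) + 1.355 = 0.9179 kg·m²/s.
After sticking, I_f = I_p + m R² = 0.1819 + (0.362)(0.353)² = 0.2270 kg·m².
ω_f = L_i / I_f = 0.9179 / 0.2270 = 4.043 rad/s.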